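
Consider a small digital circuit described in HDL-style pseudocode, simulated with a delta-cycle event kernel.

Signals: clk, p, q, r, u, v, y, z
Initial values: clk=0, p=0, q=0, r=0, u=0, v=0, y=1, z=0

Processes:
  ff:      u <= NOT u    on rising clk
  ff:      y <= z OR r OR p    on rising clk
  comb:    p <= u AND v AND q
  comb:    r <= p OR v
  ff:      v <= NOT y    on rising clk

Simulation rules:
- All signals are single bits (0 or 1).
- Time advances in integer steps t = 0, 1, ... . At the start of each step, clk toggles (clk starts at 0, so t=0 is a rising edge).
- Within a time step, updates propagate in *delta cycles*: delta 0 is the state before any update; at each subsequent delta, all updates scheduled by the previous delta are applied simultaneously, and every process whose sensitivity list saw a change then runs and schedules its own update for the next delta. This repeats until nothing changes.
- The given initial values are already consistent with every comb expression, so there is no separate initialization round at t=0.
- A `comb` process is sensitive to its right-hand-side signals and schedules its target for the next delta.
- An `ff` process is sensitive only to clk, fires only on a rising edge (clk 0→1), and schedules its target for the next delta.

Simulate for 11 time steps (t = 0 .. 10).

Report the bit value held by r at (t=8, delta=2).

0

t0.Δ0 v=0 p=0 r=0 clk=0 u=0 q=0 z=0 y=1
t0.Δ1 v=0 p=0 r=0 clk=1 u=0 q=0 z=0 y=1
t0.Δ2 v=0 p=0 r=0 clk=1 u=1 q=0 z=0 y=0
t1.Δ0 v=0 p=0 r=0 clk=1 u=1 q=0 z=0 y=0
t1.Δ1 v=0 p=0 r=0 clk=0 u=1 q=0 z=0 y=0
t2.Δ0 v=0 p=0 r=0 clk=0 u=1 q=0 z=0 y=0
t2.Δ1 v=0 p=0 r=0 clk=1 u=1 q=0 z=0 y=0
t2.Δ2 v=1 p=0 r=0 clk=1 u=0 q=0 z=0 y=0
t2.Δ3 v=1 p=0 r=1 clk=1 u=0 q=0 z=0 y=0
t3.Δ0 v=1 p=0 r=1 clk=1 u=0 q=0 z=0 y=0
t3.Δ1 v=1 p=0 r=1 clk=0 u=0 q=0 z=0 y=0
t4.Δ0 v=1 p=0 r=1 clk=0 u=0 q=0 z=0 y=0
t4.Δ1 v=1 p=0 r=1 clk=1 u=0 q=0 z=0 y=0
t4.Δ2 v=1 p=0 r=1 clk=1 u=1 q=0 z=0 y=1
t5.Δ0 v=1 p=0 r=1 clk=1 u=1 q=0 z=0 y=1
t5.Δ1 v=1 p=0 r=1 clk=0 u=1 q=0 z=0 y=1
t6.Δ0 v=1 p=0 r=1 clk=0 u=1 q=0 z=0 y=1
t6.Δ1 v=1 p=0 r=1 clk=1 u=1 q=0 z=0 y=1
t6.Δ2 v=0 p=0 r=1 clk=1 u=0 q=0 z=0 y=1
t6.Δ3 v=0 p=0 r=0 clk=1 u=0 q=0 z=0 y=1
t7.Δ0 v=0 p=0 r=0 clk=1 u=0 q=0 z=0 y=1
t7.Δ1 v=0 p=0 r=0 clk=0 u=0 q=0 z=0 y=1
t8.Δ0 v=0 p=0 r=0 clk=0 u=0 q=0 z=0 y=1
t8.Δ1 v=0 p=0 r=0 clk=1 u=0 q=0 z=0 y=1
t8.Δ2 v=0 p=0 r=0 clk=1 u=1 q=0 z=0 y=0
t9.Δ0 v=0 p=0 r=0 clk=1 u=1 q=0 z=0 y=0
t9.Δ1 v=0 p=0 r=0 clk=0 u=1 q=0 z=0 y=0
t10.Δ0 v=0 p=0 r=0 clk=0 u=1 q=0 z=0 y=0
t10.Δ1 v=0 p=0 r=0 clk=1 u=1 q=0 z=0 y=0
t10.Δ2 v=1 p=0 r=0 clk=1 u=0 q=0 z=0 y=0
t10.Δ3 v=1 p=0 r=1 clk=1 u=0 q=0 z=0 y=0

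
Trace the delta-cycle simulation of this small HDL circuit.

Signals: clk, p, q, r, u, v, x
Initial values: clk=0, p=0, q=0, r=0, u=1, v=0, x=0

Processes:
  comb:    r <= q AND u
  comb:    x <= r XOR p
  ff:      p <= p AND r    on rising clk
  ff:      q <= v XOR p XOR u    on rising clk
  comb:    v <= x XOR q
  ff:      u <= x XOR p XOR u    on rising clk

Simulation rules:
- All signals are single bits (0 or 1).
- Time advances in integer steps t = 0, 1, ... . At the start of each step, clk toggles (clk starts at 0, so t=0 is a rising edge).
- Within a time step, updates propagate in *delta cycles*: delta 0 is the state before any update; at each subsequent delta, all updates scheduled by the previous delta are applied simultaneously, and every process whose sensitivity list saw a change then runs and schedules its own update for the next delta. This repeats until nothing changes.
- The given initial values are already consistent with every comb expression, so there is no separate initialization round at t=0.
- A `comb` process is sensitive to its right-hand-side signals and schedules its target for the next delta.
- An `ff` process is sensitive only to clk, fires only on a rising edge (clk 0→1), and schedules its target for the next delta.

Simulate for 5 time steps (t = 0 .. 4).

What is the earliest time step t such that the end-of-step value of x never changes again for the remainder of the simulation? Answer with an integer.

2

[bits: p,q,r,u,clk,x,v]
t=0: Δ0=0001000 Δ1=0001100 Δ2=0101100 Δ3=0111101 Δ4=0111111 Δ5=0111110 | 5Δ
t=1: Δ0=0111110 Δ1=0111010 | 1Δ
t=2: Δ0=0111010 Δ1=0111110 Δ2=0110110 Δ3=0100110 Δ4=0100100 Δ5=0100101 | 5Δ
t=3: Δ0=0100101 Δ1=0100001 | 1Δ
t=4: Δ0=0100001 Δ1=0100101 | 1Δ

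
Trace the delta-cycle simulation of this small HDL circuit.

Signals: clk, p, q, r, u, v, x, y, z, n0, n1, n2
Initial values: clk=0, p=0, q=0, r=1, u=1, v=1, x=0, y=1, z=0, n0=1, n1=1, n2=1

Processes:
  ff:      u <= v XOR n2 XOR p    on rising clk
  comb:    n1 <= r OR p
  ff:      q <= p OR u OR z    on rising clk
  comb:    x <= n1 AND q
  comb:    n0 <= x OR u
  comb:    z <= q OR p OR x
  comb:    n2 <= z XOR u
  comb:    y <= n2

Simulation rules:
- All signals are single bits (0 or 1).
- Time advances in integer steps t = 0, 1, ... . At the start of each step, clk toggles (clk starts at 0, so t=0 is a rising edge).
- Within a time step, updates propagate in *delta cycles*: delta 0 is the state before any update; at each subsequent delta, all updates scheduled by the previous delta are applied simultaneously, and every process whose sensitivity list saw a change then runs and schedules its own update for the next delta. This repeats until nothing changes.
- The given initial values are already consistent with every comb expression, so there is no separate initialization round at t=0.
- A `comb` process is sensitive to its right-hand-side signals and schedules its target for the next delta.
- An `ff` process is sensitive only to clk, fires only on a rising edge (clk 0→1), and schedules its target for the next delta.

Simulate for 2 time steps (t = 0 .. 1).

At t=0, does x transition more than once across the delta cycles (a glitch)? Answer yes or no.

t0.Δ0 q=0 n1=1 clk=0 y=1 n2=1 z=0 v=1 n0=1 x=0 r=1 u=1 p=0
t0.Δ1 q=0 n1=1 clk=1 y=1 n2=1 z=0 v=1 n0=1 x=0 r=1 u=1 p=0
t0.Δ2 q=1 n1=1 clk=1 y=1 n2=1 z=0 v=1 n0=1 x=0 r=1 u=0 p=0
t0.Δ3 q=1 n1=1 clk=1 y=1 n2=0 z=1 v=1 n0=0 x=1 r=1 u=0 p=0
t0.Δ4 q=1 n1=1 clk=1 y=0 n2=1 z=1 v=1 n0=1 x=1 r=1 u=0 p=0
t0.Δ5 q=1 n1=1 clk=1 y=1 n2=1 z=1 v=1 n0=1 x=1 r=1 u=0 p=0
t1.Δ0 q=1 n1=1 clk=1 y=1 n2=1 z=1 v=1 n0=1 x=1 r=1 u=0 p=0
t1.Δ1 q=1 n1=1 clk=0 y=1 n2=1 z=1 v=1 n0=1 x=1 r=1 u=0 p=0

no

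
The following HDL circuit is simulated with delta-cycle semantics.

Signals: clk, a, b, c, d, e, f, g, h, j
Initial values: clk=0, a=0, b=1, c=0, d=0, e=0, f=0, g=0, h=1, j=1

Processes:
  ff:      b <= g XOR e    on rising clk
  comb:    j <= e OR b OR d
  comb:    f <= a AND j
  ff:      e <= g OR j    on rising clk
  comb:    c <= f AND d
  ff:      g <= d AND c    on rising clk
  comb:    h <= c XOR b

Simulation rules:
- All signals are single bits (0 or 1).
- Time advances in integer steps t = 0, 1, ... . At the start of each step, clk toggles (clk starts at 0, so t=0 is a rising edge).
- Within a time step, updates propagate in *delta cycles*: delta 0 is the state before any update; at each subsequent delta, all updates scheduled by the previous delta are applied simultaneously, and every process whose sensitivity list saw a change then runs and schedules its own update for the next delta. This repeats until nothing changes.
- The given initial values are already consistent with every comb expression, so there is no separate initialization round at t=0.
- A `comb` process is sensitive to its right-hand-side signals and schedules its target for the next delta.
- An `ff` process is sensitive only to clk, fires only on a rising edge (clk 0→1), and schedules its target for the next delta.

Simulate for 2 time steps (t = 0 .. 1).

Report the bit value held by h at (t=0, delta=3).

[bits: j,d,f,clk,a,e,c,h,b,g]
t=0: Δ0=1000000110 Δ1=1001000110 Δ2=1001010100 Δ3=1001010000 | 3Δ
t=1: Δ0=1001010000 Δ1=1000010000 | 1Δ

0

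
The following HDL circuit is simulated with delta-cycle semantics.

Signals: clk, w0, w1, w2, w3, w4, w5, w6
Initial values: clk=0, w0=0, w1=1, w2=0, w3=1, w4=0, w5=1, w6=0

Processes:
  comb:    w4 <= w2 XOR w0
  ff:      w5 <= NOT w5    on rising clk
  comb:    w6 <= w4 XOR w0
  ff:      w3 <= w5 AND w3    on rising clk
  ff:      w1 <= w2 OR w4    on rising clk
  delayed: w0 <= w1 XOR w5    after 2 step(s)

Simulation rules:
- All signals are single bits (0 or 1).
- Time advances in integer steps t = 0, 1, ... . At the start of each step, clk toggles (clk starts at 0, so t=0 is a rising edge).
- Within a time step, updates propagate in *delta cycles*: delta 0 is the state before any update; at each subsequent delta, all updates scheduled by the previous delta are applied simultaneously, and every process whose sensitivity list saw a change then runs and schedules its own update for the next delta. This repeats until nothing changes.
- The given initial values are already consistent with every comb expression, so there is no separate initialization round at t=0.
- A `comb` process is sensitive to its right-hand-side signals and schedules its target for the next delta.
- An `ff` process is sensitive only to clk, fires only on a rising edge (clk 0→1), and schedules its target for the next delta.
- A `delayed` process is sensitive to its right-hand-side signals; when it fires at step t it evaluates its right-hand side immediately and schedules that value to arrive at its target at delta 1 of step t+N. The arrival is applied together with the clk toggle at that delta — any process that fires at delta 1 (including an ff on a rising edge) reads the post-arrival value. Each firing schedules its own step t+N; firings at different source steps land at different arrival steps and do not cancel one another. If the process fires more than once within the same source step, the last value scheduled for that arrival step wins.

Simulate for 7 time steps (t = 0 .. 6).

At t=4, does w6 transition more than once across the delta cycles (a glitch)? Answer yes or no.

[bits: w6,w1,clk,w5,w2,w4,w0,w3]
t=0: Δ0=01010001 Δ1=01110001 Δ2=00100001 | 2Δ
t=1: Δ0=00100001 Δ1=00000001 | 1Δ
t=2: Δ0=00000001 Δ1=00100001 Δ2=00110000 | 2Δ
t=3: Δ0=00110000 Δ1=00010000 | 1Δ
t=4: Δ0=00010000 Δ1=00110010 Δ2=10100110 Δ3=00100110 | 3Δ
t=5: Δ0=00100110 Δ1=00000110 | 1Δ
t=6: Δ0=00000110 Δ1=00100100 Δ2=11110000 Δ3=01110000 | 3Δ

yes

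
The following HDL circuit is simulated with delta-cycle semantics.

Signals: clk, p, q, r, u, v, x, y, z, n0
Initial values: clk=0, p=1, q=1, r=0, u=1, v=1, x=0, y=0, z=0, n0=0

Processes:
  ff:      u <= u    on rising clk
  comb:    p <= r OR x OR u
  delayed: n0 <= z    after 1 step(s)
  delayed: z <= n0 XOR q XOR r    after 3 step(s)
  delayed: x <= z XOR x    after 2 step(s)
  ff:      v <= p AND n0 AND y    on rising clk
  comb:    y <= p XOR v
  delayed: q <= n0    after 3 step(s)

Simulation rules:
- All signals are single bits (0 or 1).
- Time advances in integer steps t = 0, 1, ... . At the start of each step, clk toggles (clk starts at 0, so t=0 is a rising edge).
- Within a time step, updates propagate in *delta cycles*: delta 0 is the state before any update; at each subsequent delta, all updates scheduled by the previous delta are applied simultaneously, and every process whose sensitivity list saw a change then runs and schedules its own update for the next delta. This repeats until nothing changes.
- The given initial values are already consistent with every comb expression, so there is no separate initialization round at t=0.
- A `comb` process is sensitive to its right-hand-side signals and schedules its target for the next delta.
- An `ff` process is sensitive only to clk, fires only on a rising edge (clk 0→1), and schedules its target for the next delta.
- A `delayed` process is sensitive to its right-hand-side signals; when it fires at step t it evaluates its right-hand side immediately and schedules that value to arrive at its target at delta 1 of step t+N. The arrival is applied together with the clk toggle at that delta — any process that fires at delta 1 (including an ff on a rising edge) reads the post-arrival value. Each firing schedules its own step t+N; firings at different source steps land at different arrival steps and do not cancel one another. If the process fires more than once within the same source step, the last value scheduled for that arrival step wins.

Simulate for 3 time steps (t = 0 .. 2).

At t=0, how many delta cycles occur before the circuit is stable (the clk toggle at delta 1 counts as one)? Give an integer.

3

[bits: y,z,r,q,clk,v,u,x,n0,p]
t=0: Δ0=0001011001 Δ1=0001111001 Δ2=0001101001 Δ3=1001101001 | 3Δ
t=1: Δ0=1001101001 Δ1=1001001001 | 1Δ
t=2: Δ0=1001001001 Δ1=1001101001 | 1Δ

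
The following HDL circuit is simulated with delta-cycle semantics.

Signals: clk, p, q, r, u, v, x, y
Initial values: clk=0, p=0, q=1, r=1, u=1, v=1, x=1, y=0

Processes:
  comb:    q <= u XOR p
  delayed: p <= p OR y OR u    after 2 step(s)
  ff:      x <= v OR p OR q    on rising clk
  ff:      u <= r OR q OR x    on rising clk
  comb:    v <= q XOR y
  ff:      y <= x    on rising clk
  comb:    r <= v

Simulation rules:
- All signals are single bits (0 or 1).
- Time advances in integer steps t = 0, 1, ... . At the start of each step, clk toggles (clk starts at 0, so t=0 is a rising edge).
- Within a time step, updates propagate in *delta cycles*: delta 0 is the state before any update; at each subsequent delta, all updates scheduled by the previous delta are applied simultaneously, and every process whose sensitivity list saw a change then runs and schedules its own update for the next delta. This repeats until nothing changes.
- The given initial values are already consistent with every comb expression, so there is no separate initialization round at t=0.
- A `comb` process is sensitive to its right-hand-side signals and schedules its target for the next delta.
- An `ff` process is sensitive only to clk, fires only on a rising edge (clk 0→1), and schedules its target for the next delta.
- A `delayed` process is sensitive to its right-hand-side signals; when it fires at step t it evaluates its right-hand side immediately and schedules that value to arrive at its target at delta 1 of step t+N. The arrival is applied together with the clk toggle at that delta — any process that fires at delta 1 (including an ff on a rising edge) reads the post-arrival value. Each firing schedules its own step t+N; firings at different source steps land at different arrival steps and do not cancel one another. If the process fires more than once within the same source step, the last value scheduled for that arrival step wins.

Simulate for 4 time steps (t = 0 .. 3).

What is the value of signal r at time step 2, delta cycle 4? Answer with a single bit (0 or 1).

[bits: y,x,v,q,u,p,r,clk]
t=0: Δ0=01111010 Δ1=01111011 Δ2=11111011 Δ3=11011011 Δ4=11011001 | 4Δ
t=1: Δ0=11011001 Δ1=11011000 | 1Δ
t=2: Δ0=11011000 Δ1=11011101 Δ2=11001101 Δ3=11101101 Δ4=11101111 | 4Δ
t=3: Δ0=11101111 Δ1=11101110 | 1Δ

1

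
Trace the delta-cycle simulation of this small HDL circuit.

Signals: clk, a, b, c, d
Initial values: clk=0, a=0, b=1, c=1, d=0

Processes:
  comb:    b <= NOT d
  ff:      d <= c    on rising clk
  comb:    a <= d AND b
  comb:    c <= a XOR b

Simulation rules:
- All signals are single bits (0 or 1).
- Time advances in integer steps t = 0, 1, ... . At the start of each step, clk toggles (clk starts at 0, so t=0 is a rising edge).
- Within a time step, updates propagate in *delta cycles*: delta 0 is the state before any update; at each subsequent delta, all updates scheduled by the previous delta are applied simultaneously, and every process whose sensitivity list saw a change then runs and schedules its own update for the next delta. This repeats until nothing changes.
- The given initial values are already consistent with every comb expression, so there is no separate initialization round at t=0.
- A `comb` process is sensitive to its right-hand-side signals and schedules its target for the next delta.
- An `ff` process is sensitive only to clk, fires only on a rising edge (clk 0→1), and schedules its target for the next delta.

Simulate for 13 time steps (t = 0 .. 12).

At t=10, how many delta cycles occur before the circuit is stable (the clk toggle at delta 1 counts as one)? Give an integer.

t=0 Δ0: a=0 d=0 c=1 b=1 clk=0
  Δ1: clk:0→1
  Δ2: d:0→1
  Δ3: a:0→1, b:1→0
  Δ4: a:1→0
  Δ5: c:1→0
  (5Δ to stable)
t=1 Δ0: a=0 d=1 c=0 b=0 clk=1
  Δ1: clk:1→0
  (1Δ to stable)
t=2 Δ0: a=0 d=1 c=0 b=0 clk=0
  Δ1: clk:0→1
  Δ2: d:1→0
  Δ3: b:0→1
  Δ4: c:0→1
  (4Δ to stable)
t=3 Δ0: a=0 d=0 c=1 b=1 clk=1
  Δ1: clk:1→0
  (1Δ to stable)
t=4 Δ0: a=0 d=0 c=1 b=1 clk=0
  Δ1: clk:0→1
  Δ2: d:0→1
  Δ3: a:0→1, b:1→0
  Δ4: a:1→0
  Δ5: c:1→0
  (5Δ to stable)
t=5 Δ0: a=0 d=1 c=0 b=0 clk=1
  Δ1: clk:1→0
  (1Δ to stable)
t=6 Δ0: a=0 d=1 c=0 b=0 clk=0
  Δ1: clk:0→1
  Δ2: d:1→0
  Δ3: b:0→1
  Δ4: c:0→1
  (4Δ to stable)
t=7 Δ0: a=0 d=0 c=1 b=1 clk=1
  Δ1: clk:1→0
  (1Δ to stable)
t=8 Δ0: a=0 d=0 c=1 b=1 clk=0
  Δ1: clk:0→1
  Δ2: d:0→1
  Δ3: a:0→1, b:1→0
  Δ4: a:1→0
  Δ5: c:1→0
  (5Δ to stable)
t=9 Δ0: a=0 d=1 c=0 b=0 clk=1
  Δ1: clk:1→0
  (1Δ to stable)
t=10 Δ0: a=0 d=1 c=0 b=0 clk=0
  Δ1: clk:0→1
  Δ2: d:1→0
  Δ3: b:0→1
  Δ4: c:0→1
  (4Δ to stable)
t=11 Δ0: a=0 d=0 c=1 b=1 clk=1
  Δ1: clk:1→0
  (1Δ to stable)
t=12 Δ0: a=0 d=0 c=1 b=1 clk=0
  Δ1: clk:0→1
  Δ2: d:0→1
  Δ3: a:0→1, b:1→0
  Δ4: a:1→0
  Δ5: c:1→0
  (5Δ to stable)

4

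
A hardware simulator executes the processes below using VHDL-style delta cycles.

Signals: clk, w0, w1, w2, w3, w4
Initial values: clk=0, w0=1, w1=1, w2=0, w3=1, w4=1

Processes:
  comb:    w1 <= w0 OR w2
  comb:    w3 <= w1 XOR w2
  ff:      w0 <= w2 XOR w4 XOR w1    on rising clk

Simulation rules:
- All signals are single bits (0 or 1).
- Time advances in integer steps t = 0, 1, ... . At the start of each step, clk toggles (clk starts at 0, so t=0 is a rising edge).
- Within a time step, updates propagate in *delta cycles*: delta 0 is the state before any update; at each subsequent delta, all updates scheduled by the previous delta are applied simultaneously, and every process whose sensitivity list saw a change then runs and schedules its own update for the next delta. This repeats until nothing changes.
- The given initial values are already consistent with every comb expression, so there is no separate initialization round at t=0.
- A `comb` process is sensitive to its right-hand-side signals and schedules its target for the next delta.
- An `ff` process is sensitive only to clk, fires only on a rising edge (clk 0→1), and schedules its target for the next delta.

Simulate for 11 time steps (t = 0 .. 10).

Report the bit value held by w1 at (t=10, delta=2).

t0.Δ0 w1=1 w0=1 clk=0 w4=1 w2=0 w3=1
t0.Δ1 w1=1 w0=1 clk=1 w4=1 w2=0 w3=1
t0.Δ2 w1=1 w0=0 clk=1 w4=1 w2=0 w3=1
t0.Δ3 w1=0 w0=0 clk=1 w4=1 w2=0 w3=1
t0.Δ4 w1=0 w0=0 clk=1 w4=1 w2=0 w3=0
t1.Δ0 w1=0 w0=0 clk=1 w4=1 w2=0 w3=0
t1.Δ1 w1=0 w0=0 clk=0 w4=1 w2=0 w3=0
t2.Δ0 w1=0 w0=0 clk=0 w4=1 w2=0 w3=0
t2.Δ1 w1=0 w0=0 clk=1 w4=1 w2=0 w3=0
t2.Δ2 w1=0 w0=1 clk=1 w4=1 w2=0 w3=0
t2.Δ3 w1=1 w0=1 clk=1 w4=1 w2=0 w3=0
t2.Δ4 w1=1 w0=1 clk=1 w4=1 w2=0 w3=1
t3.Δ0 w1=1 w0=1 clk=1 w4=1 w2=0 w3=1
t3.Δ1 w1=1 w0=1 clk=0 w4=1 w2=0 w3=1
t4.Δ0 w1=1 w0=1 clk=0 w4=1 w2=0 w3=1
t4.Δ1 w1=1 w0=1 clk=1 w4=1 w2=0 w3=1
t4.Δ2 w1=1 w0=0 clk=1 w4=1 w2=0 w3=1
t4.Δ3 w1=0 w0=0 clk=1 w4=1 w2=0 w3=1
t4.Δ4 w1=0 w0=0 clk=1 w4=1 w2=0 w3=0
t5.Δ0 w1=0 w0=0 clk=1 w4=1 w2=0 w3=0
t5.Δ1 w1=0 w0=0 clk=0 w4=1 w2=0 w3=0
t6.Δ0 w1=0 w0=0 clk=0 w4=1 w2=0 w3=0
t6.Δ1 w1=0 w0=0 clk=1 w4=1 w2=0 w3=0
t6.Δ2 w1=0 w0=1 clk=1 w4=1 w2=0 w3=0
t6.Δ3 w1=1 w0=1 clk=1 w4=1 w2=0 w3=0
t6.Δ4 w1=1 w0=1 clk=1 w4=1 w2=0 w3=1
t7.Δ0 w1=1 w0=1 clk=1 w4=1 w2=0 w3=1
t7.Δ1 w1=1 w0=1 clk=0 w4=1 w2=0 w3=1
t8.Δ0 w1=1 w0=1 clk=0 w4=1 w2=0 w3=1
t8.Δ1 w1=1 w0=1 clk=1 w4=1 w2=0 w3=1
t8.Δ2 w1=1 w0=0 clk=1 w4=1 w2=0 w3=1
t8.Δ3 w1=0 w0=0 clk=1 w4=1 w2=0 w3=1
t8.Δ4 w1=0 w0=0 clk=1 w4=1 w2=0 w3=0
t9.Δ0 w1=0 w0=0 clk=1 w4=1 w2=0 w3=0
t9.Δ1 w1=0 w0=0 clk=0 w4=1 w2=0 w3=0
t10.Δ0 w1=0 w0=0 clk=0 w4=1 w2=0 w3=0
t10.Δ1 w1=0 w0=0 clk=1 w4=1 w2=0 w3=0
t10.Δ2 w1=0 w0=1 clk=1 w4=1 w2=0 w3=0
t10.Δ3 w1=1 w0=1 clk=1 w4=1 w2=0 w3=0
t10.Δ4 w1=1 w0=1 clk=1 w4=1 w2=0 w3=1

0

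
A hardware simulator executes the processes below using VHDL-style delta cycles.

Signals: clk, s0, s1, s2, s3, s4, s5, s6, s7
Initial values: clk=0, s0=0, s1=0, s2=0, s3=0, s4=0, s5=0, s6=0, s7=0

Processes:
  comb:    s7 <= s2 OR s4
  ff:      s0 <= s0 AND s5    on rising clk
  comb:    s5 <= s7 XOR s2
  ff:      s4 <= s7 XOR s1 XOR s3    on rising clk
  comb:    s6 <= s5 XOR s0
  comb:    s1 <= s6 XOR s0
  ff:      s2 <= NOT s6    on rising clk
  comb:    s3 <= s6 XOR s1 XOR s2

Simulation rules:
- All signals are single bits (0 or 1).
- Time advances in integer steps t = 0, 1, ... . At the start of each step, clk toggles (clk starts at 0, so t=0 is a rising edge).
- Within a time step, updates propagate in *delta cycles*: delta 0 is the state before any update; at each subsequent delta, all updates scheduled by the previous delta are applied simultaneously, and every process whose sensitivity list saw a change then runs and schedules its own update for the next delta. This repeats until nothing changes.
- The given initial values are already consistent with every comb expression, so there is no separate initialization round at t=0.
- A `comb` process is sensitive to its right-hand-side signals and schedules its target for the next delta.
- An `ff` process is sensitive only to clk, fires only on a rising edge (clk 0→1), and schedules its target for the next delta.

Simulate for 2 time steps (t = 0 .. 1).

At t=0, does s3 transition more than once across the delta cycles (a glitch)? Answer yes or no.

t=0 Δ0: s3=0 s6=0 s7=0 clk=0 s1=0 s2=0 s5=0 s4=0 s0=0
  Δ1: clk:0→1
  Δ2: s2:0→1
  Δ3: s3:0→1, s7:0→1, s5:0→1
  Δ4: s6:0→1, s5:1→0
  Δ5: s3:1→0, s6:1→0, s1:0→1
  Δ6: s1:1→0
  Δ7: s3:0→1
  (7Δ to stable)
t=1 Δ0: s3=1 s6=0 s7=1 clk=1 s1=0 s2=1 s5=0 s4=0 s0=0
  Δ1: clk:1→0
  (1Δ to stable)

yes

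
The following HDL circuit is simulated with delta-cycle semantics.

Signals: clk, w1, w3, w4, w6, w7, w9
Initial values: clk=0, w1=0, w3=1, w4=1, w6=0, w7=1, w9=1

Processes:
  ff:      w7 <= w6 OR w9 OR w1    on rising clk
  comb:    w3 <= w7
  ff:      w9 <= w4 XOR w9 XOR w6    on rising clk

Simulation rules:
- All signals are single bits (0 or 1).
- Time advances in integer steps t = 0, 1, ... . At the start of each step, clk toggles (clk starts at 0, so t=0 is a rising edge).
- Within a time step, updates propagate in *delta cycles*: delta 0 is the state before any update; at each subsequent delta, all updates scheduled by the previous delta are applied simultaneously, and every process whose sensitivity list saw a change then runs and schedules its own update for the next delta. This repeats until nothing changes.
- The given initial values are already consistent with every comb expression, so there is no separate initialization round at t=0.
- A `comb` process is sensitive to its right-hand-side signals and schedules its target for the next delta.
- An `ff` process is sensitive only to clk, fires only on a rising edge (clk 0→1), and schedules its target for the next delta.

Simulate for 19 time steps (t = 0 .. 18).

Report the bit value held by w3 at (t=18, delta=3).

0

[bits: w4,w7,clk,w9,w3,w6,w1]
t=0: Δ0=1101100 Δ1=1111100 Δ2=1110100 | 2Δ
t=1: Δ0=1110100 Δ1=1100100 | 1Δ
t=2: Δ0=1100100 Δ1=1110100 Δ2=1011100 Δ3=1011000 | 3Δ
t=3: Δ0=1011000 Δ1=1001000 | 1Δ
t=4: Δ0=1001000 Δ1=1011000 Δ2=1110000 Δ3=1110100 | 3Δ
t=5: Δ0=1110100 Δ1=1100100 | 1Δ
t=6: Δ0=1100100 Δ1=1110100 Δ2=1011100 Δ3=1011000 | 3Δ
t=7: Δ0=1011000 Δ1=1001000 | 1Δ
t=8: Δ0=1001000 Δ1=1011000 Δ2=1110000 Δ3=1110100 | 3Δ
t=9: Δ0=1110100 Δ1=1100100 | 1Δ
t=10: Δ0=1100100 Δ1=1110100 Δ2=1011100 Δ3=1011000 | 3Δ
t=11: Δ0=1011000 Δ1=1001000 | 1Δ
t=12: Δ0=1001000 Δ1=1011000 Δ2=1110000 Δ3=1110100 | 3Δ
t=13: Δ0=1110100 Δ1=1100100 | 1Δ
t=14: Δ0=1100100 Δ1=1110100 Δ2=1011100 Δ3=1011000 | 3Δ
t=15: Δ0=1011000 Δ1=1001000 | 1Δ
t=16: Δ0=1001000 Δ1=1011000 Δ2=1110000 Δ3=1110100 | 3Δ
t=17: Δ0=1110100 Δ1=1100100 | 1Δ
t=18: Δ0=1100100 Δ1=1110100 Δ2=1011100 Δ3=1011000 | 3Δ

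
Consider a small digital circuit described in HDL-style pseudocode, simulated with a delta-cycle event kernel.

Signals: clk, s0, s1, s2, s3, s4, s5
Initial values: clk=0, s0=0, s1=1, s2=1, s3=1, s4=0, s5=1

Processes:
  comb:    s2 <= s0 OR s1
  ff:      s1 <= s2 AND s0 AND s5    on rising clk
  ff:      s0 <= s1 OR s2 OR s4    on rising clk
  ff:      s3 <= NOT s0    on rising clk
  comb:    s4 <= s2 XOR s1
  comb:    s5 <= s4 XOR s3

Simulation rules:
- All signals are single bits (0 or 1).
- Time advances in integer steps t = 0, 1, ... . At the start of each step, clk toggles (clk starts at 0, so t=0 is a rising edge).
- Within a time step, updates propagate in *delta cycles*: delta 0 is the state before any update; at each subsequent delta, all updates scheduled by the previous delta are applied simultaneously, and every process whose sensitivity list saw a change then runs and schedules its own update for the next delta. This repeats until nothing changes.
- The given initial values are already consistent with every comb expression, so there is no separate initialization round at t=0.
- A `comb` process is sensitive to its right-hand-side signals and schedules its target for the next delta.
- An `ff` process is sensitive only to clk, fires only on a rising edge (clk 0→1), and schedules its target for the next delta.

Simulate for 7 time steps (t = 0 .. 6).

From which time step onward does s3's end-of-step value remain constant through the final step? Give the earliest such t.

[bits: s4,s0,s5,s1,s2,s3,clk]
t=0: Δ0=0011110 Δ1=0011111 Δ2=0110111 Δ3=1110111 Δ4=1100111 | 4Δ
t=1: Δ0=1100111 Δ1=1100110 | 1Δ
t=2: Δ0=1100110 Δ1=1100111 Δ2=1100101 Δ3=1110101 | 3Δ
t=3: Δ0=1110101 Δ1=1110100 | 1Δ
t=4: Δ0=1110100 Δ1=1110101 Δ2=1111101 Δ3=0111101 Δ4=0101101 | 4Δ
t=5: Δ0=0101101 Δ1=0101100 | 1Δ
t=6: Δ0=0101100 Δ1=0101101 Δ2=0100101 Δ3=1100101 Δ4=1110101 | 4Δ

2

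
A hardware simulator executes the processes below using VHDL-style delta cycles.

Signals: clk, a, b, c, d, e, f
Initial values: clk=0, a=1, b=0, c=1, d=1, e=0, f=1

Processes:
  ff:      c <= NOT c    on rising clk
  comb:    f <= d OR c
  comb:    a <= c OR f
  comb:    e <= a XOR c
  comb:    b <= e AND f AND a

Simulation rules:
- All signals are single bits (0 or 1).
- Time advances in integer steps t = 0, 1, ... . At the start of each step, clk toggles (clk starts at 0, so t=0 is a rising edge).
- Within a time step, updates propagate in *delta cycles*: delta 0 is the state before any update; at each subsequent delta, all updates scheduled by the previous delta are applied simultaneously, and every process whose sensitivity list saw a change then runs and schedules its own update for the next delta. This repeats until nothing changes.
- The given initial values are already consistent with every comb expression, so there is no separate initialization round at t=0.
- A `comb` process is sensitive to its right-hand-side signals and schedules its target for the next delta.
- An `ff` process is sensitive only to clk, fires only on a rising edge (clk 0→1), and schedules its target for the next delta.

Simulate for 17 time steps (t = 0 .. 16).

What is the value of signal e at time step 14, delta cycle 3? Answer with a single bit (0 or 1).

0

t0.Δ0 clk=0 b=0 c=1 e=0 a=1 d=1 f=1
t0.Δ1 clk=1 b=0 c=1 e=0 a=1 d=1 f=1
t0.Δ2 clk=1 b=0 c=0 e=0 a=1 d=1 f=1
t0.Δ3 clk=1 b=0 c=0 e=1 a=1 d=1 f=1
t0.Δ4 clk=1 b=1 c=0 e=1 a=1 d=1 f=1
t1.Δ0 clk=1 b=1 c=0 e=1 a=1 d=1 f=1
t1.Δ1 clk=0 b=1 c=0 e=1 a=1 d=1 f=1
t2.Δ0 clk=0 b=1 c=0 e=1 a=1 d=1 f=1
t2.Δ1 clk=1 b=1 c=0 e=1 a=1 d=1 f=1
t2.Δ2 clk=1 b=1 c=1 e=1 a=1 d=1 f=1
t2.Δ3 clk=1 b=1 c=1 e=0 a=1 d=1 f=1
t2.Δ4 clk=1 b=0 c=1 e=0 a=1 d=1 f=1
t3.Δ0 clk=1 b=0 c=1 e=0 a=1 d=1 f=1
t3.Δ1 clk=0 b=0 c=1 e=0 a=1 d=1 f=1
t4.Δ0 clk=0 b=0 c=1 e=0 a=1 d=1 f=1
t4.Δ1 clk=1 b=0 c=1 e=0 a=1 d=1 f=1
t4.Δ2 clk=1 b=0 c=0 e=0 a=1 d=1 f=1
t4.Δ3 clk=1 b=0 c=0 e=1 a=1 d=1 f=1
t4.Δ4 clk=1 b=1 c=0 e=1 a=1 d=1 f=1
t5.Δ0 clk=1 b=1 c=0 e=1 a=1 d=1 f=1
t5.Δ1 clk=0 b=1 c=0 e=1 a=1 d=1 f=1
t6.Δ0 clk=0 b=1 c=0 e=1 a=1 d=1 f=1
t6.Δ1 clk=1 b=1 c=0 e=1 a=1 d=1 f=1
t6.Δ2 clk=1 b=1 c=1 e=1 a=1 d=1 f=1
t6.Δ3 clk=1 b=1 c=1 e=0 a=1 d=1 f=1
t6.Δ4 clk=1 b=0 c=1 e=0 a=1 d=1 f=1
t7.Δ0 clk=1 b=0 c=1 e=0 a=1 d=1 f=1
t7.Δ1 clk=0 b=0 c=1 e=0 a=1 d=1 f=1
t8.Δ0 clk=0 b=0 c=1 e=0 a=1 d=1 f=1
t8.Δ1 clk=1 b=0 c=1 e=0 a=1 d=1 f=1
t8.Δ2 clk=1 b=0 c=0 e=0 a=1 d=1 f=1
t8.Δ3 clk=1 b=0 c=0 e=1 a=1 d=1 f=1
t8.Δ4 clk=1 b=1 c=0 e=1 a=1 d=1 f=1
t9.Δ0 clk=1 b=1 c=0 e=1 a=1 d=1 f=1
t9.Δ1 clk=0 b=1 c=0 e=1 a=1 d=1 f=1
t10.Δ0 clk=0 b=1 c=0 e=1 a=1 d=1 f=1
t10.Δ1 clk=1 b=1 c=0 e=1 a=1 d=1 f=1
t10.Δ2 clk=1 b=1 c=1 e=1 a=1 d=1 f=1
t10.Δ3 clk=1 b=1 c=1 e=0 a=1 d=1 f=1
t10.Δ4 clk=1 b=0 c=1 e=0 a=1 d=1 f=1
t11.Δ0 clk=1 b=0 c=1 e=0 a=1 d=1 f=1
t11.Δ1 clk=0 b=0 c=1 e=0 a=1 d=1 f=1
t12.Δ0 clk=0 b=0 c=1 e=0 a=1 d=1 f=1
t12.Δ1 clk=1 b=0 c=1 e=0 a=1 d=1 f=1
t12.Δ2 clk=1 b=0 c=0 e=0 a=1 d=1 f=1
t12.Δ3 clk=1 b=0 c=0 e=1 a=1 d=1 f=1
t12.Δ4 clk=1 b=1 c=0 e=1 a=1 d=1 f=1
t13.Δ0 clk=1 b=1 c=0 e=1 a=1 d=1 f=1
t13.Δ1 clk=0 b=1 c=0 e=1 a=1 d=1 f=1
t14.Δ0 clk=0 b=1 c=0 e=1 a=1 d=1 f=1
t14.Δ1 clk=1 b=1 c=0 e=1 a=1 d=1 f=1
t14.Δ2 clk=1 b=1 c=1 e=1 a=1 d=1 f=1
t14.Δ3 clk=1 b=1 c=1 e=0 a=1 d=1 f=1
t14.Δ4 clk=1 b=0 c=1 e=0 a=1 d=1 f=1
t15.Δ0 clk=1 b=0 c=1 e=0 a=1 d=1 f=1
t15.Δ1 clk=0 b=0 c=1 e=0 a=1 d=1 f=1
t16.Δ0 clk=0 b=0 c=1 e=0 a=1 d=1 f=1
t16.Δ1 clk=1 b=0 c=1 e=0 a=1 d=1 f=1
t16.Δ2 clk=1 b=0 c=0 e=0 a=1 d=1 f=1
t16.Δ3 clk=1 b=0 c=0 e=1 a=1 d=1 f=1
t16.Δ4 clk=1 b=1 c=0 e=1 a=1 d=1 f=1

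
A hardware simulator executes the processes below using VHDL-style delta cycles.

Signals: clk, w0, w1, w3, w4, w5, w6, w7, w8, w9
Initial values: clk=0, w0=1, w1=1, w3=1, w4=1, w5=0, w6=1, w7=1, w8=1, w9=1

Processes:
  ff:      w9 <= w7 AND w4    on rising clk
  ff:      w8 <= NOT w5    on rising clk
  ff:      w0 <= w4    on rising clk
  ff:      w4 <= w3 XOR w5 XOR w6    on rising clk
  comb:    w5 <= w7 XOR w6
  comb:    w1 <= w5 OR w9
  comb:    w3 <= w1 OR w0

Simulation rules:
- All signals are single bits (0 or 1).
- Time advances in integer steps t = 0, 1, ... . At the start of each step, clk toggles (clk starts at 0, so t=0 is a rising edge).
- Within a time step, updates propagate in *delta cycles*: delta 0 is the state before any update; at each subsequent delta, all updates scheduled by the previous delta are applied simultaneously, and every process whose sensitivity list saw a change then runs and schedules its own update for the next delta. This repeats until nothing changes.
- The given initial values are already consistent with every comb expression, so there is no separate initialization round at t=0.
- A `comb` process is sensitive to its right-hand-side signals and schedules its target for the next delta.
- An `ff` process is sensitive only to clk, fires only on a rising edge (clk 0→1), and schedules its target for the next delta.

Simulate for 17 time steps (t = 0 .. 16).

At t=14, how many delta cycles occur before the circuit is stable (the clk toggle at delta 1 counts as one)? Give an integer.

[bits: w8,w0,w3,clk,w1,w6,w4,w7,w5,w9]
t=0: Δ0=1110111101 Δ1=1111111101 Δ2=1111110101 | 2Δ
t=1: Δ0=1111110101 Δ1=1110110101 | 1Δ
t=2: Δ0=1110110101 Δ1=1111110101 Δ2=1011110100 Δ3=1011010100 Δ4=1001010100 | 4Δ
t=3: Δ0=1001010100 Δ1=1000010100 | 1Δ
t=4: Δ0=1000010100 Δ1=1001010100 Δ2=1001011100 | 2Δ
t=5: Δ0=1001011100 Δ1=1000011100 | 1Δ
t=6: Δ0=1000011100 Δ1=1001011100 Δ2=1101011101 Δ3=1111111101 | 3Δ
t=7: Δ0=1111111101 Δ1=1110111101 | 1Δ
t=8: Δ0=1110111101 Δ1=1111111101 Δ2=1111110101 | 2Δ
t=9: Δ0=1111110101 Δ1=1110110101 | 1Δ
t=10: Δ0=1110110101 Δ1=1111110101 Δ2=1011110100 Δ3=1011010100 Δ4=1001010100 | 4Δ
t=11: Δ0=1001010100 Δ1=1000010100 | 1Δ
t=12: Δ0=1000010100 Δ1=1001010100 Δ2=1001011100 | 2Δ
t=13: Δ0=1001011100 Δ1=1000011100 | 1Δ
t=14: Δ0=1000011100 Δ1=1001011100 Δ2=1101011101 Δ3=1111111101 | 3Δ
t=15: Δ0=1111111101 Δ1=1110111101 | 1Δ
t=16: Δ0=1110111101 Δ1=1111111101 Δ2=1111110101 | 2Δ

3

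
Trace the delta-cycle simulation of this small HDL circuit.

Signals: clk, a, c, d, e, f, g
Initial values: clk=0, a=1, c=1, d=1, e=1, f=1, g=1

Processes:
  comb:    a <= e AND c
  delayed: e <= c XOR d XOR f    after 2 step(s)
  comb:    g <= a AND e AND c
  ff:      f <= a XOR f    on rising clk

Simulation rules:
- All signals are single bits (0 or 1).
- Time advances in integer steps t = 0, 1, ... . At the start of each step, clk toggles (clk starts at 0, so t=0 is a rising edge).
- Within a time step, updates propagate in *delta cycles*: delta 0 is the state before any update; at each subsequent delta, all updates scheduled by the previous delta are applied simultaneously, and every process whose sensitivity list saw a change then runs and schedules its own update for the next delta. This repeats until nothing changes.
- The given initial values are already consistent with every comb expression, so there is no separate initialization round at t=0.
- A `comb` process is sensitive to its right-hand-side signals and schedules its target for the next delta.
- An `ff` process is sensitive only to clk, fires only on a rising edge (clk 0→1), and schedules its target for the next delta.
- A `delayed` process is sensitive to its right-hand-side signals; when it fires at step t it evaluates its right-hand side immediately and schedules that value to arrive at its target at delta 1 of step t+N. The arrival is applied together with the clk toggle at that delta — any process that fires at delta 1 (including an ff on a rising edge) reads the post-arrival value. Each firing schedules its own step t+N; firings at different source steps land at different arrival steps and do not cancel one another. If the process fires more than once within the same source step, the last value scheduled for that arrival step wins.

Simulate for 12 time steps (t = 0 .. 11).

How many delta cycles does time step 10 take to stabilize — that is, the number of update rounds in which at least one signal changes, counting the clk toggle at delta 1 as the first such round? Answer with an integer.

t0.Δ0 c=1 g=1 a=1 clk=0 e=1 d=1 f=1
t0.Δ1 c=1 g=1 a=1 clk=1 e=1 d=1 f=1
t0.Δ2 c=1 g=1 a=1 clk=1 e=1 d=1 f=0
t1.Δ0 c=1 g=1 a=1 clk=1 e=1 d=1 f=0
t1.Δ1 c=1 g=1 a=1 clk=0 e=1 d=1 f=0
t2.Δ0 c=1 g=1 a=1 clk=0 e=1 d=1 f=0
t2.Δ1 c=1 g=1 a=1 clk=1 e=0 d=1 f=0
t2.Δ2 c=1 g=0 a=0 clk=1 e=0 d=1 f=1
t3.Δ0 c=1 g=0 a=0 clk=1 e=0 d=1 f=1
t3.Δ1 c=1 g=0 a=0 clk=0 e=0 d=1 f=1
t4.Δ0 c=1 g=0 a=0 clk=0 e=0 d=1 f=1
t4.Δ1 c=1 g=0 a=0 clk=1 e=1 d=1 f=1
t4.Δ2 c=1 g=0 a=1 clk=1 e=1 d=1 f=1
t4.Δ3 c=1 g=1 a=1 clk=1 e=1 d=1 f=1
t5.Δ0 c=1 g=1 a=1 clk=1 e=1 d=1 f=1
t5.Δ1 c=1 g=1 a=1 clk=0 e=1 d=1 f=1
t6.Δ0 c=1 g=1 a=1 clk=0 e=1 d=1 f=1
t6.Δ1 c=1 g=1 a=1 clk=1 e=1 d=1 f=1
t6.Δ2 c=1 g=1 a=1 clk=1 e=1 d=1 f=0
t7.Δ0 c=1 g=1 a=1 clk=1 e=1 d=1 f=0
t7.Δ1 c=1 g=1 a=1 clk=0 e=1 d=1 f=0
t8.Δ0 c=1 g=1 a=1 clk=0 e=1 d=1 f=0
t8.Δ1 c=1 g=1 a=1 clk=1 e=0 d=1 f=0
t8.Δ2 c=1 g=0 a=0 clk=1 e=0 d=1 f=1
t9.Δ0 c=1 g=0 a=0 clk=1 e=0 d=1 f=1
t9.Δ1 c=1 g=0 a=0 clk=0 e=0 d=1 f=1
t10.Δ0 c=1 g=0 a=0 clk=0 e=0 d=1 f=1
t10.Δ1 c=1 g=0 a=0 clk=1 e=1 d=1 f=1
t10.Δ2 c=1 g=0 a=1 clk=1 e=1 d=1 f=1
t10.Δ3 c=1 g=1 a=1 clk=1 e=1 d=1 f=1
t11.Δ0 c=1 g=1 a=1 clk=1 e=1 d=1 f=1
t11.Δ1 c=1 g=1 a=1 clk=0 e=1 d=1 f=1

3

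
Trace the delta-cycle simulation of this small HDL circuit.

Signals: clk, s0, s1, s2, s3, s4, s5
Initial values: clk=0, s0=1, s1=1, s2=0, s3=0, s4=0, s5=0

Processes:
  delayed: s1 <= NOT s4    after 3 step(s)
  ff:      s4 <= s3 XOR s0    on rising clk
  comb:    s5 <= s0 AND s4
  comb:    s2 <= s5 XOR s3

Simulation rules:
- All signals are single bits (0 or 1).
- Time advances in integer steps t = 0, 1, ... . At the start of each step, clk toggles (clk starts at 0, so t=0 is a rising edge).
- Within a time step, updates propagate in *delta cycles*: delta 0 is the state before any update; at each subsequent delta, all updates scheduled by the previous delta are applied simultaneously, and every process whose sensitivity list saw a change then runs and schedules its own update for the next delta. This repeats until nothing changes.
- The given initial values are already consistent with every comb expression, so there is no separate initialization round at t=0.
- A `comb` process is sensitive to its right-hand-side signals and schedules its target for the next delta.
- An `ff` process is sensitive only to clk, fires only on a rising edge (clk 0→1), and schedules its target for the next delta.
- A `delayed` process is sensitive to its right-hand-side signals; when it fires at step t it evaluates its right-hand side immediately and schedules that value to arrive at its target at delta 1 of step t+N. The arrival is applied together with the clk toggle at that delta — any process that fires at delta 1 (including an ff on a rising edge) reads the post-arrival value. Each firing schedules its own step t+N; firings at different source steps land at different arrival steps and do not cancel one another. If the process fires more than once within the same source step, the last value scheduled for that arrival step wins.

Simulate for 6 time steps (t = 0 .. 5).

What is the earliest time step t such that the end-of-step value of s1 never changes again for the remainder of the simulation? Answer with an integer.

3

[bits: s4,s1,s0,s3,clk,s5,s2]
t=0: Δ0=0110000 Δ1=0110100 Δ2=1110100 Δ3=1110110 Δ4=1110111 | 4Δ
t=1: Δ0=1110111 Δ1=1110011 | 1Δ
t=2: Δ0=1110011 Δ1=1110111 | 1Δ
t=3: Δ0=1110111 Δ1=1010011 | 1Δ
t=4: Δ0=1010011 Δ1=1010111 | 1Δ
t=5: Δ0=1010111 Δ1=1010011 | 1Δ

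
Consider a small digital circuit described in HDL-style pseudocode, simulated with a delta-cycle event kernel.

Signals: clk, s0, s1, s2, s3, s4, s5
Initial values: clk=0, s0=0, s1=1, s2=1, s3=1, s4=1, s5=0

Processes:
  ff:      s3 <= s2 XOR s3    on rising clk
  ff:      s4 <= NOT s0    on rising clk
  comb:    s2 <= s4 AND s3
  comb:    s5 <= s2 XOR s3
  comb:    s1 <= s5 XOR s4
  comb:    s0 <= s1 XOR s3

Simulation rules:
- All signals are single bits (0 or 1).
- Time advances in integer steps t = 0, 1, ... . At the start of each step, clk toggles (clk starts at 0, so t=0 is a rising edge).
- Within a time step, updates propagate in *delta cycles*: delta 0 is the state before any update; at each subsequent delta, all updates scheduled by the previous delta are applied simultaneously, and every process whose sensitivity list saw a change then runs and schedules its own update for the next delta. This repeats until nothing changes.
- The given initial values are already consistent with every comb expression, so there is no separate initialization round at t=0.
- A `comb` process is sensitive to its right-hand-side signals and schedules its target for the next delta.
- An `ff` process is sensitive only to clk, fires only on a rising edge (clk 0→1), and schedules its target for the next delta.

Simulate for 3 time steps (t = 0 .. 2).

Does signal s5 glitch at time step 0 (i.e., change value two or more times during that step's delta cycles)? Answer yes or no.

yes

t0.Δ0 s0=0 clk=0 s5=0 s4=1 s1=1 s2=1 s3=1
t0.Δ1 s0=0 clk=1 s5=0 s4=1 s1=1 s2=1 s3=1
t0.Δ2 s0=0 clk=1 s5=0 s4=1 s1=1 s2=1 s3=0
t0.Δ3 s0=1 clk=1 s5=1 s4=1 s1=1 s2=0 s3=0
t0.Δ4 s0=1 clk=1 s5=0 s4=1 s1=0 s2=0 s3=0
t0.Δ5 s0=0 clk=1 s5=0 s4=1 s1=1 s2=0 s3=0
t0.Δ6 s0=1 clk=1 s5=0 s4=1 s1=1 s2=0 s3=0
t1.Δ0 s0=1 clk=1 s5=0 s4=1 s1=1 s2=0 s3=0
t1.Δ1 s0=1 clk=0 s5=0 s4=1 s1=1 s2=0 s3=0
t2.Δ0 s0=1 clk=0 s5=0 s4=1 s1=1 s2=0 s3=0
t2.Δ1 s0=1 clk=1 s5=0 s4=1 s1=1 s2=0 s3=0
t2.Δ2 s0=1 clk=1 s5=0 s4=0 s1=1 s2=0 s3=0
t2.Δ3 s0=1 clk=1 s5=0 s4=0 s1=0 s2=0 s3=0
t2.Δ4 s0=0 clk=1 s5=0 s4=0 s1=0 s2=0 s3=0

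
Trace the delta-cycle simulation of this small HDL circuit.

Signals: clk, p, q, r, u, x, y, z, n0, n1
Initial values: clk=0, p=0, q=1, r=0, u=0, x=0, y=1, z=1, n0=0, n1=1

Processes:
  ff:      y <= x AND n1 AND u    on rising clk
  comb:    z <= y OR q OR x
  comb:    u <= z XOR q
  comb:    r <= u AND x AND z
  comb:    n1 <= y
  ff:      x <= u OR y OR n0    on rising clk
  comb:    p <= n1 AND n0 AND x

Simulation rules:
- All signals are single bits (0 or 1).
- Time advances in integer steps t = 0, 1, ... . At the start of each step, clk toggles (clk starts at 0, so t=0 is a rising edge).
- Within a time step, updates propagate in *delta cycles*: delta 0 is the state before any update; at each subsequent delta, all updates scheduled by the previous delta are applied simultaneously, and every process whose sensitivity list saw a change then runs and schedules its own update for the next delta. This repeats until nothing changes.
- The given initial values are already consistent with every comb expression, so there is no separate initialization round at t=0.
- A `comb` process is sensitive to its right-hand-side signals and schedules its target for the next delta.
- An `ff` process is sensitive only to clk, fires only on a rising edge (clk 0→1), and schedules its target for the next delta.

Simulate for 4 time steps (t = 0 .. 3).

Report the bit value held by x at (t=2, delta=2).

t=0 Δ0: p=0 u=0 y=1 clk=0 q=1 n1=1 z=1 x=0 r=0 n0=0
  Δ1: clk:0→1
  Δ2: y:1→0, x:0→1
  Δ3: n1:1→0
  (3Δ to stable)
t=1 Δ0: p=0 u=0 y=0 clk=1 q=1 n1=0 z=1 x=1 r=0 n0=0
  Δ1: clk:1→0
  (1Δ to stable)
t=2 Δ0: p=0 u=0 y=0 clk=0 q=1 n1=0 z=1 x=1 r=0 n0=0
  Δ1: clk:0→1
  Δ2: x:1→0
  (2Δ to stable)
t=3 Δ0: p=0 u=0 y=0 clk=1 q=1 n1=0 z=1 x=0 r=0 n0=0
  Δ1: clk:1→0
  (1Δ to stable)

0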